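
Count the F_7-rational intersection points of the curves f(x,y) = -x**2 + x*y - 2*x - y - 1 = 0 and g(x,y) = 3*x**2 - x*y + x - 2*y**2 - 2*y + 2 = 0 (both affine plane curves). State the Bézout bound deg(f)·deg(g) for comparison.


Common zeros: {(2, 2)}; count = 1; Bézout bound = 4.

deg(f) = 2, deg(g) = 2, so Bézout bound = 4.
Scan x ∈ F_7. For each x, list the y ∈ F_7 with f(x, y) ≡ 0 and those with g(x, y) ≡ 0 (mod 7); the common zeros in that column are the intersection.
  x = 0: f ≡ 0 at y ∈ {6}; g ≡ 0 at y ∈ ∅; common: ∅.
  x = 1: f ≡ 0 at y ∈ ∅; g ≡ 0 at y ∈ {3, 6}; common: ∅.
  x = 2: f ≡ 0 at y ∈ {2}; g ≡ 0 at y ∈ {2, 3}; common: {2}.
  x = 3: f ≡ 0 at y ∈ {1}; g ≡ 0 at y ∈ {2, 6}; common: ∅.
  x = 4: f ≡ 0 at y ∈ {6}; g ≡ 0 at y ∈ ∅; common: ∅.
  x = 5: f ≡ 0 at y ∈ {2}; g ≡ 0 at y ∈ ∅; common: ∅.
  x = 6: f ≡ 0 at y ∈ {0}; g ≡ 0 at y ∈ ∅; common: ∅.
Collecting: common zeros = {(2, 2)}, so the count is 1.
Comparison with the Bézout bound: 1 ≤ 4 = deg(f)·deg(g), as expected for curves with no common component (the affine F_7-count falls short of the bound because intersections may lie at infinity, over extension fields, or carry multiplicity).


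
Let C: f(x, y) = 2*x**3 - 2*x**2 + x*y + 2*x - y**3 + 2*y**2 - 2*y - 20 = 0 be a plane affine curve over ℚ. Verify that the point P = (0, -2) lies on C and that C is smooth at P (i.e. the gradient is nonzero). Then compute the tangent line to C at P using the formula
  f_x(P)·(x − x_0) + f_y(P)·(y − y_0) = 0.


Tangent line at P: -22*y - 44 = 0.

Step 1: f(0, -2) = 0, so P lies on C.
Step 2: partial derivatives
  f_x(x, y) = 6*x**2 - 4*x + y + 2, f_y(x, y) = x - 3*y**2 + 4*y - 2.
  f_x(P) = 0, f_y(P) = -22 (gradient nonzero, so P is smooth).
Step 3: tangent line at P: 0·(x − 0) + -22·(y − -2) = 0.
Expanding: -22*y - 44 = 0.


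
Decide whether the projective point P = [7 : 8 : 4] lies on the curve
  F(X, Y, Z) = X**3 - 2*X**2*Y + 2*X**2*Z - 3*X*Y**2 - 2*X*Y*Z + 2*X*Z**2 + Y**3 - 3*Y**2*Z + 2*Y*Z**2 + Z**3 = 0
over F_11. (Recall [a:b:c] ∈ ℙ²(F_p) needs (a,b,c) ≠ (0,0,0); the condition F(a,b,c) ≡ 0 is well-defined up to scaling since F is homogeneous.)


F(7,8,4) ≡ 9 (mod 11); P is NOT on the curve.

Evaluate F(7, 8, 4) term-by-term (mod 11).
  X**3 ↦ 1·343·1·1 = 343
  -2*X**2*Y ↦ -2·49·8·1 = -784
  2*X**2*Z ↦ 2·49·1·4 = 392
  -3*X*Y**2 ↦ -3·7·64·1 = -1344
  -2*X*Y*Z ↦ -2·7·8·4 = -448
  2*X*Z**2 ↦ 2·7·1·16 = 224
  Y**3 ↦ 1·1·512·1 = 512
  -3*Y**2*Z ↦ -3·1·64·4 = -768
  2*Y*Z**2 ↦ 2·1·8·16 = 256
  Z**3 ↦ 1·1·1·64 = 64
Sum: F(7, 8, 4) = (343) + (-784) + (392) + (-1344) + (-448) + (224) + (512) + (-768) + (256) + (64) = -1553.
Reducing mod 11: -1553 ≡ 9 (mod 11).
Since F(a, b, c) ≡ 9 ≠ 0 (mod 11), P does NOT lie on the curve.


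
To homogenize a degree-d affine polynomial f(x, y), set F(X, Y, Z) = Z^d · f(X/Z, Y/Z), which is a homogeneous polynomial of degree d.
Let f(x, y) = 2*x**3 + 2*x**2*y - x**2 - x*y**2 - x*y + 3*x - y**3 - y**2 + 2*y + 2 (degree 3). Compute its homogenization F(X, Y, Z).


F(X, Y, Z) = 2*X**3 + 2*X**2*Y - X**2*Z - X*Y**2 - X*Y*Z + 3*X*Z**2 - Y**3 - Y**2*Z + 2*Y*Z**2 + 2*Z**3

deg(f) = 3.
Substitute x = X/Z, y = Y/Z into f, then multiply by Z^3.
  monomial 2·x^3·y^0 ↦ 2·X^3·Y^0·Z^0.
  monomial 2·x^2·y^1 ↦ 2·X^2·Y^1·Z^0.
  monomial -1·x^2·y^0 ↦ -1·X^2·Y^0·Z^1.
  monomial -1·x^1·y^2 ↦ -1·X^1·Y^2·Z^0.
  monomial -1·x^1·y^1 ↦ -1·X^1·Y^1·Z^1.
  monomial 3·x^1·y^0 ↦ 3·X^1·Y^0·Z^2.
  monomial -1·x^0·y^3 ↦ -1·X^0·Y^3·Z^0.
  monomial -1·x^0·y^2 ↦ -1·X^0·Y^2·Z^1.
  monomial 2·x^0·y^1 ↦ 2·X^0·Y^1·Z^2.
  monomial 2·x^0·y^0 ↦ 2·X^0·Y^0·Z^3.
Collecting: F(X, Y, Z) = 2*X**3 + 2*X**2*Y - X**2*Z - X*Y**2 - X*Y*Z + 3*X*Z**2 - Y**3 - Y**2*Z + 2*Y*Z**2 + 2*Z**3.


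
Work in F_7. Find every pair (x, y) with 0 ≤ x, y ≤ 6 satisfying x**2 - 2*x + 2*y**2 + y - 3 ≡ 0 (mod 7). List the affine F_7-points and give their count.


Affine F_7-points: {(0, 1), (0, 2), (2, 1), (2, 2), (3, 0), (3, 3), (6, 0), (6, 3)}; count = 8.

For each of the 49 pairs (x, y) ∈ F_7², evaluate f(x, y) mod 7. Record the zeros.
  x = 0: [0↦4, 1↦0, 2↦0, 3↦4, 4↦5, 5↦3, 6↦5]  zeros at y ∈ {1, 2}
  x = 1: [0↦3, 1↦6, 2↦6, 3↦3, 4↦4, 5↦2, 6↦4]  zeros at y ∈ ∅
  x = 2: [0↦4, 1↦0, 2↦0, 3↦4, 4↦5, 5↦3, 6↦5]  zeros at y ∈ {1, 2}
  x = 3: [0↦0, 1↦3, 2↦3, 3↦0, 4↦1, 5↦6, 6↦1]  zeros at y ∈ {0, 3}
  x = 4: [0↦5, 1↦1, 2↦1, 3↦5, 4↦6, 5↦4, 6↦6]  zeros at y ∈ ∅
  x = 5: [0↦5, 1↦1, 2↦1, 3↦5, 4↦6, 5↦4, 6↦6]  zeros at y ∈ ∅
  x = 6: [0↦0, 1↦3, 2↦3, 3↦0, 4↦1, 5↦6, 6↦1]  zeros at y ∈ {0, 3}
Collecting zeros: affine points = {(0, 1), (0, 2), (2, 1), (2, 2), (3, 0), (3, 3), (6, 0), (6, 3)}.
Total count |C(F_7)_aff| = 8.


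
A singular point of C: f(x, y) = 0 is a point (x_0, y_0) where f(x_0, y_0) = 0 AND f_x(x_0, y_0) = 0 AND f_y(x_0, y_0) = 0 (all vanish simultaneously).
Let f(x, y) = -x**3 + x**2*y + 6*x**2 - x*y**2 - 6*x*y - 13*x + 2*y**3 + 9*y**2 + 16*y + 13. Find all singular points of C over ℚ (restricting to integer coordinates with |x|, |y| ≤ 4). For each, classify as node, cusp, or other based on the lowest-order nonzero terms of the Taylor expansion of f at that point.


Singular points: {(2, -1)}; classification: node.

Compute partial derivatives:
  f_x = -3*x**2 + 2*x*y + 12*x - y**2 - 6*y - 13.
  f_y = x**2 - 2*x*y - 6*x + 6*y**2 + 18*y + 16.
Scan x_0 ∈ {−4, ..., 4}. For each x_0, f_y(x_0, y) is a polynomial in y; find its integer roots y ∈ {−4, ..., 4}, then test f_x and f at those candidates.
  x = -4: f_y(-4, y) = 6*y**2 + 26*y + 56; no integer root y with |y| ≤ 4.
  x = -3: f_y(-3, y) = 6*y**2 + 24*y + 43; no integer root y with |y| ≤ 4.
  x = -2: f_y(-2, y) = 6*y**2 + 22*y + 32; no integer root y with |y| ≤ 4.
  x = -1: f_y(-1, y) = 6*y**2 + 20*y + 23; no integer root y with |y| ≤ 4.
  x = 0: f_y(0, y) = 6*y**2 + 18*y + 16; no integer root y with |y| ≤ 4.
  x = 1: f_y(1, y) = 6*y**2 + 16*y + 11; no integer root y with |y| ≤ 4.
  x = 2: f_y(2, y) = 6*y**2 + 14*y + 8; vanishes at y ∈ {-1}. (2, -1): f_x = 0, f = 0 — SINGULAR.
  x = 3: f_y(3, y) = 6*y**2 + 12*y + 7; no integer root y with |y| ≤ 4.
  x = 4: f_y(4, y) = 6*y**2 + 10*y + 8; no integer root y with |y| ≤ 4.
Only singular point on the grid: (2, -1).
Classify: substitute x = 2 + u, y = -1 + v and expand: f = -u**3 + u**2*v - u**2 - u*v**2 + 2*v**3 + v**2.
No constant or linear terms (consistent with a singular point). Quadratic part: -u**2 + v**2. Cubic part: -u**3 + u**2*v - u*v**2 + 2*v**3.
The quadratic part v**2 - u**2 = (v − u)(v + u) splits into two distinct linear factors, so there are two distinct tangent lines y − -1 = ±(x − 2) — this is a node (ordinary double point).
Classification: node.


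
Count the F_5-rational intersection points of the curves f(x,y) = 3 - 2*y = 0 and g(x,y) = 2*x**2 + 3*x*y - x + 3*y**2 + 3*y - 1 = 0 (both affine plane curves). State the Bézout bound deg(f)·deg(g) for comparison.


Common zeros: {(3, 4), (4, 4)}; count = 2; Bézout bound = 2.

deg(f) = 1, deg(g) = 2, so Bézout bound = 2.
Scan x ∈ F_5. For each x, list the y ∈ F_5 with f(x, y) ≡ 0 and those with g(x, y) ≡ 0 (mod 5); the common zeros in that column are the intersection.
  x = 0: f ≡ 0 at y ∈ {4}; g ≡ 0 at y ∈ {1, 3}; common: ∅.
  x = 1: f ≡ 0 at y ∈ {4}; g ≡ 0 at y ∈ {0, 3}; common: ∅.
  x = 2: f ≡ 0 at y ∈ {4}; g ≡ 0 at y ∈ {0, 2}; common: ∅.
  x = 3: f ≡ 0 at y ∈ {4}; g ≡ 0 at y ∈ {2, 4}; common: {4}.
  x = 4: f ≡ 0 at y ∈ {4}; g ≡ 0 at y ∈ {1, 4}; common: {4}.
Collecting: common zeros = {(3, 4), (4, 4)}, so the count is 2.
Comparison with the Bézout bound: 2 ≤ 2 = deg(f)·deg(g), as expected for curves with no common component (the bound is attained).


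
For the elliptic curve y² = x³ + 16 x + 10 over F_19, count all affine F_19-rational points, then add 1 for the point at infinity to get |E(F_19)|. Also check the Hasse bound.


Affine points = {(3, 3), (3, 16), (4, 9), (4, 10), (5, 5), (5, 14), (7, 3), (7, 16), (8, 2), (8, 17), (9, 3), (9, 16), (10, 7), (10, 12), (11, 4), (11, 15), (12, 7), (12, 12), (16, 7), (16, 12)}; affine count = 20; |E(F_19)| = 21.

Discriminant check: Δ ∝ 4a³ + 27b² = 4·16³ + 27·10² = 4·4096 + 27·100 ≡ 8 (mod 19). Nonzero ⇒ E is nonsingular.
For each x ∈ F_19, compute rhs = x³ + 16·x + 10 mod 19, then count y ∈ F_19 with y² ≡ rhs.
  x = 0: rhs = 10, matching y values: none (0 points).
  x = 1: rhs = 8, matching y values: none (0 points).
  x = 2: rhs = 12, matching y values: none (0 points).
  x = 3: rhs = 9, matching y values: 3, 16 (2 points).
  x = 4: rhs = 5, matching y values: 9, 10 (2 points).
  x = 5: rhs = 6, matching y values: 5, 14 (2 points).
  x = 6: rhs = 18, matching y values: none (0 points).
  x = 7: rhs = 9, matching y values: 3, 16 (2 points).
  x = 8: rhs = 4, matching y values: 2, 17 (2 points).
  x = 9: rhs = 9, matching y values: 3, 16 (2 points).
  x = 10: rhs = 11, matching y values: 7, 12 (2 points).
  x = 11: rhs = 16, matching y values: 4, 15 (2 points).
  x = 12: rhs = 11, matching y values: 7, 12 (2 points).
  x = 13: rhs = 2, matching y values: none (0 points).
  x = 14: rhs = 14, matching y values: none (0 points).
  x = 15: rhs = 15, matching y values: none (0 points).
  x = 16: rhs = 11, matching y values: 7, 12 (2 points).
  x = 17: rhs = 8, matching y values: none (0 points).
  x = 18: rhs = 12, matching y values: none (0 points).
Total affine count: 20.
Full point count |E(F_19)| = 20 + 1 = 21.
Hasse bound: |21 − (19+1)| = |1| = 1 ≤ 2√19 ≈ 8.7178 ✓.


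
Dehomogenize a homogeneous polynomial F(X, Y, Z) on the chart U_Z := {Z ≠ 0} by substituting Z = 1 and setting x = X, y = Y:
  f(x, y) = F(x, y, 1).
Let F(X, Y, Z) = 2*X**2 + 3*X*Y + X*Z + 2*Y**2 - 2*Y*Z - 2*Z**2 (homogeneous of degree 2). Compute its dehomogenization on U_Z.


f(x, y) = 2*x**2 + 3*x*y + x + 2*y**2 - 2*y - 2

On U_Z we set Z = 1. Each monomial c·X^i·Y^j·Z^k in F becomes c·x^i·y^j·1^k = c·x^i·y^j.
Substituting Z = 1: F(X, Y, 1) = 2*x**2 + 3*x*y + x + 2*y**2 - 2*y - 2.
Note: deg(f) ≤ deg(F) = 2; strict inequality happens when F is divisible by Z (lost terms).


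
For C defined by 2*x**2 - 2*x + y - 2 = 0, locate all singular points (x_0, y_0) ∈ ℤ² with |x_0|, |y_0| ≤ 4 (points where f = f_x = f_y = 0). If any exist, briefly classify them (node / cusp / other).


No singular points in the scanned grid; C is smooth there.

Compute partial derivatives:
  f_x = 4*x - 2.
  f_y = 1.
f_y = 1 is a nonzero constant, so f_y never vanishes: no point (x, y) can satisfy f = f_x = f_y = 0. In particular no (x, y) ∈ {−4, ..., 4}² is singular; the curve is smooth.


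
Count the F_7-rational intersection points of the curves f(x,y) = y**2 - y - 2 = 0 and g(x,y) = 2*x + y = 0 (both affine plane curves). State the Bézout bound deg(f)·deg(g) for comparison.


Common zeros: {(4, 6), (6, 2)}; count = 2; Bézout bound = 2.

deg(f) = 2, deg(g) = 1, so Bézout bound = 2.
Scan x ∈ F_7. For each x, list the y ∈ F_7 with f(x, y) ≡ 0 and those with g(x, y) ≡ 0 (mod 7); the common zeros in that column are the intersection.
  x = 0: f ≡ 0 at y ∈ {2, 6}; g ≡ 0 at y ∈ {0}; common: ∅.
  x = 1: f ≡ 0 at y ∈ {2, 6}; g ≡ 0 at y ∈ {5}; common: ∅.
  x = 2: f ≡ 0 at y ∈ {2, 6}; g ≡ 0 at y ∈ {3}; common: ∅.
  x = 3: f ≡ 0 at y ∈ {2, 6}; g ≡ 0 at y ∈ {1}; common: ∅.
  x = 4: f ≡ 0 at y ∈ {2, 6}; g ≡ 0 at y ∈ {6}; common: {6}.
  x = 5: f ≡ 0 at y ∈ {2, 6}; g ≡ 0 at y ∈ {4}; common: ∅.
  x = 6: f ≡ 0 at y ∈ {2, 6}; g ≡ 0 at y ∈ {2}; common: {2}.
Collecting: common zeros = {(4, 6), (6, 2)}, so the count is 2.
Comparison with the Bézout bound: 2 ≤ 2 = deg(f)·deg(g), as expected for curves with no common component (the bound is attained).


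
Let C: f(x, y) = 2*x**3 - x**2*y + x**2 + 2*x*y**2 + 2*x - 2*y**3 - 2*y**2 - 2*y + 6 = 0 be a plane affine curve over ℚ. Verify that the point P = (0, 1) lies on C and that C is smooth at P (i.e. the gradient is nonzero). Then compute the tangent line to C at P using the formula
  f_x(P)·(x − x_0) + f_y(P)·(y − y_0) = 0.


Tangent line at P: 4*x - 12*y + 12 = 0.

Step 1: f(0, 1) = 0, so P lies on C.
Step 2: partial derivatives
  f_x(x, y) = 6*x**2 - 2*x*y + 2*x + 2*y**2 + 2, f_y(x, y) = -x**2 + 4*x*y - 6*y**2 - 4*y - 2.
  f_x(P) = 4, f_y(P) = -12 (gradient nonzero, so P is smooth).
Step 3: tangent line at P: 4·(x − 0) + -12·(y − 1) = 0.
Expanding: 4*x - 12*y + 12 = 0.


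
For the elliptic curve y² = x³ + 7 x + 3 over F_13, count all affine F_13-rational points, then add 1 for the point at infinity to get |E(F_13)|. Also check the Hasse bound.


Affine points = {(0, 4), (0, 9), (2, 5), (2, 8), (3, 5), (3, 8), (4, 2), (4, 11), (6, 1), (6, 12), (8, 5), (8, 8)}; affine count = 12; |E(F_13)| = 13.

Discriminant check: Δ ∝ 4a³ + 27b² = 4·7³ + 27·3² = 4·343 + 27·9 ≡ 3 (mod 13). Nonzero ⇒ E is nonsingular.
For each x ∈ F_13, compute rhs = x³ + 7·x + 3 mod 13, then count y ∈ F_13 with y² ≡ rhs.
  x = 0: rhs = 3, matching y values: 4, 9 (2 points).
  x = 1: rhs = 11, matching y values: none (0 points).
  x = 2: rhs = 12, matching y values: 5, 8 (2 points).
  x = 3: rhs = 12, matching y values: 5, 8 (2 points).
  x = 4: rhs = 4, matching y values: 2, 11 (2 points).
  x = 5: rhs = 7, matching y values: none (0 points).
  x = 6: rhs = 1, matching y values: 1, 12 (2 points).
  x = 7: rhs = 5, matching y values: none (0 points).
  x = 8: rhs = 12, matching y values: 5, 8 (2 points).
  x = 9: rhs = 2, matching y values: none (0 points).
  x = 10: rhs = 7, matching y values: none (0 points).
  x = 11: rhs = 7, matching y values: none (0 points).
  x = 12: rhs = 8, matching y values: none (0 points).
Total affine count: 12.
Full point count |E(F_13)| = 12 + 1 = 13.
Hasse bound: |13 − (13+1)| = |-1| = 1 ≤ 2√13 ≈ 7.2111 ✓.


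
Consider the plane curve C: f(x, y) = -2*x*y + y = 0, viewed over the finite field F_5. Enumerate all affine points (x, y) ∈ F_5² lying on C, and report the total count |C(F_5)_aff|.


Affine F_5-points: {(0, 0), (1, 0), (2, 0), (3, 0), (3, 1), (3, 2), (3, 3), (3, 4), (4, 0)}; count = 9.

For each of the 25 pairs (x, y) ∈ F_5², evaluate f(x, y) mod 5. Record the zeros.
  x = 0: [0↦0, 1↦1, 2↦2, 3↦3, 4↦4]  zeros at y ∈ {0}
  x = 1: [0↦0, 1↦4, 2↦3, 3↦2, 4↦1]  zeros at y ∈ {0}
  x = 2: [0↦0, 1↦2, 2↦4, 3↦1, 4↦3]  zeros at y ∈ {0}
  x = 3: [0↦0, 1↦0, 2↦0, 3↦0, 4↦0]  zeros at y ∈ {0, 1, 2, 3, 4}
  x = 4: [0↦0, 1↦3, 2↦1, 3↦4, 4↦2]  zeros at y ∈ {0}
Collecting zeros: affine points = {(0, 0), (1, 0), (2, 0), (3, 0), (3, 1), (3, 2), (3, 3), (3, 4), (4, 0)}.
Total count |C(F_5)_aff| = 9.


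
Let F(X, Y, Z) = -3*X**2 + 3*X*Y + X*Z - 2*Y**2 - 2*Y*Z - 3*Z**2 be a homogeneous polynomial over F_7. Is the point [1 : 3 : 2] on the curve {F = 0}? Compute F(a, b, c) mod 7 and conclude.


F(1,3,2) ≡ 1 (mod 7); P is NOT on the curve.

Evaluate F(1, 3, 2) term-by-term (mod 7).
  -3*X**2 ↦ -3·1·1·1 = -3
  3*X*Y ↦ 3·1·3·1 = 9
  X*Z ↦ 1·1·1·2 = 2
  -2*Y**2 ↦ -2·1·9·1 = -18
  -2*Y*Z ↦ -2·1·3·2 = -12
  -3*Z**2 ↦ -3·1·1·4 = -12
Sum: F(1, 3, 2) = (-3) + (9) + (2) + (-18) + (-12) + (-12) = -34.
Reducing mod 7: -34 ≡ 1 (mod 7).
Since F(a, b, c) ≡ 1 ≠ 0 (mod 7), P does NOT lie on the curve.


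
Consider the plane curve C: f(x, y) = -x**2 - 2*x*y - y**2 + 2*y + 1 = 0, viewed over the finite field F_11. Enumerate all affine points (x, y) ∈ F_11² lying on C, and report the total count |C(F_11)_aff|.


Affine F_11-points: {(1, 0), (2, 2), (2, 7), (4, 1), (4, 4), (5, 1), (5, 2), (6, 5), (6, 7), (10, 0), (10, 4)}; count = 11.

For each of the 121 pairs (x, y) ∈ F_11², evaluate f(x, y) mod 11. Record the zeros.
  x = 0: [0↦1, 1↦2, 2↦1, 3↦9, 4↦4, 5↦8, 6↦10, 7↦10, 8↦8, 9↦4, 10↦9]  zeros at y ∈ ∅
  x = 1: [0↦0, 1↦10, 2↦7, 3↦2, 4↦6, 5↦8, 6↦8, 7↦6, 8↦2, 9↦7, 10↦10]  zeros at y ∈ {0}
  x = 2: [0↦8, 1↦5, 2↦0, 3↦4, 4↦6, 5↦6, 6↦4, 7↦0, 8↦5, 9↦8, 10↦9]  zeros at y ∈ {2, 7}
  x = 3: [0↦3, 1↦9, 2↦2, 3↦4, 4↦4, 5↦2, 6↦9, 7↦3, 8↦6, 9↦7, 10↦6]  zeros at y ∈ ∅
  x = 4: [0↦7, 1↦0, 2↦2, 3↦2, 4↦0, 5↦7, 6↦1, 7↦4, 8↦5, 9↦4, 10↦1]  zeros at y ∈ {1, 4}
  x = 5: [0↦9, 1↦0, 2↦0, 3↦9, 4↦5, 5↦10, 6↦2, 7↦3, 8↦2, 9↦10, 10↦5]  zeros at y ∈ {1, 2}
  x = 6: [0↦9, 1↦9, 2↦7, 3↦3, 4↦8, 5↦0, 6↦1, 7↦0, 8↦8, 9↦3, 10↦7]  zeros at y ∈ {5, 7}
  x = 7: [0↦7, 1↦5, 2↦1, 3↦6, 4↦9, 5↦10, 6↦9, 7↦6, 8↦1, 9↦5, 10↦7]  zeros at y ∈ ∅
  x = 8: [0↦3, 1↦10, 2↦4, 3↦7, 4↦8, 5↦7, 6↦4, 7↦10, 8↦3, 9↦5, 10↦5]  zeros at y ∈ ∅
  x = 9: [0↦8, 1↦2, 2↦5, 3↦6, 4↦5, 5↦2, 6↦8, 7↦1, 8↦3, 9↦3, 10↦1]  zeros at y ∈ ∅
  x = 10: [0↦0, 1↦3, 2↦4, 3↦3, 4↦0, 5↦6, 6↦10, 7↦1, 8↦1, 9↦10, 10↦6]  zeros at y ∈ {0, 4}
Collecting zeros: affine points = {(1, 0), (2, 2), (2, 7), (4, 1), (4, 4), (5, 1), (5, 2), (6, 5), (6, 7), (10, 0), (10, 4)}.
Total count |C(F_11)_aff| = 11.


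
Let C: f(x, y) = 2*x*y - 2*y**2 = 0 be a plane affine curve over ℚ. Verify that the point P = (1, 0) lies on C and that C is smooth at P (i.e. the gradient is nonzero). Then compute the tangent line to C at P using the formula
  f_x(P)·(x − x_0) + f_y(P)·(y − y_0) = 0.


Tangent line at P: 2*y = 0.

Step 1: f(1, 0) = 0, so P lies on C.
Step 2: partial derivatives
  f_x(x, y) = 2*y, f_y(x, y) = 2*x - 4*y.
  f_x(P) = 0, f_y(P) = 2 (gradient nonzero, so P is smooth).
Step 3: tangent line at P: 0·(x − 1) + 2·(y − 0) = 0.
Expanding: 2*y = 0.


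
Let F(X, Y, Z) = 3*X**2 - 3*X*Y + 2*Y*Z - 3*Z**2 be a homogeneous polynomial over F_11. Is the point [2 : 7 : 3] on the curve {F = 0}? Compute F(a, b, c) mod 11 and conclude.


F(2,7,3) ≡ 7 (mod 11); P is NOT on the curve.

Evaluate F(2, 7, 3) term-by-term (mod 11).
  3*X**2 ↦ 3·4·1·1 = 12
  -3*X*Y ↦ -3·2·7·1 = -42
  2*Y*Z ↦ 2·1·7·3 = 42
  -3*Z**2 ↦ -3·1·1·9 = -27
Sum: F(2, 7, 3) = (12) + (-42) + (42) + (-27) = -15.
Reducing mod 11: -15 ≡ 7 (mod 11).
Since F(a, b, c) ≡ 7 ≠ 0 (mod 11), P does NOT lie on the curve.


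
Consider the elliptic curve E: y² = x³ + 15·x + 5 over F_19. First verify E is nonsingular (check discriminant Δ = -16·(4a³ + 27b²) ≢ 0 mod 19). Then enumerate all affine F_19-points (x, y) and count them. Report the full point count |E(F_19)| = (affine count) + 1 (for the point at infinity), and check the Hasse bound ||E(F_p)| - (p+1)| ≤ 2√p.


Affine points = {(0, 9), (0, 10), (2, 9), (2, 10), (3, 1), (3, 18), (6, 8), (6, 11), (7, 4), (7, 15), (11, 0), (16, 3), (16, 16), (17, 9), (17, 10)}; affine count = 15; |E(F_19)| = 16.

Discriminant check: Δ ∝ 4a³ + 27b² = 4·15³ + 27·5² = 4·3375 + 27·25 ≡ 1 (mod 19). Nonzero ⇒ E is nonsingular.
For each x ∈ F_19, compute rhs = x³ + 15·x + 5 mod 19, then count y ∈ F_19 with y² ≡ rhs.
  x = 0: rhs = 5, matching y values: 9, 10 (2 points).
  x = 1: rhs = 2, matching y values: none (0 points).
  x = 2: rhs = 5, matching y values: 9, 10 (2 points).
  x = 3: rhs = 1, matching y values: 1, 18 (2 points).
  x = 4: rhs = 15, matching y values: none (0 points).
  x = 5: rhs = 15, matching y values: none (0 points).
  x = 6: rhs = 7, matching y values: 8, 11 (2 points).
  x = 7: rhs = 16, matching y values: 4, 15 (2 points).
  x = 8: rhs = 10, matching y values: none (0 points).
  x = 9: rhs = 14, matching y values: none (0 points).
  x = 10: rhs = 15, matching y values: none (0 points).
  x = 11: rhs = 0, matching y values: 0 (1 points).
  x = 12: rhs = 13, matching y values: none (0 points).
  x = 13: rhs = 3, matching y values: none (0 points).
  x = 14: rhs = 14, matching y values: none (0 points).
  x = 15: rhs = 14, matching y values: none (0 points).
  x = 16: rhs = 9, matching y values: 3, 16 (2 points).
  x = 17: rhs = 5, matching y values: 9, 10 (2 points).
  x = 18: rhs = 8, matching y values: none (0 points).
Total affine count: 15.
Full point count |E(F_19)| = 15 + 1 = 16.
Hasse bound: |16 − (19+1)| = |-4| = 4 ≤ 2√19 ≈ 8.7178 ✓.


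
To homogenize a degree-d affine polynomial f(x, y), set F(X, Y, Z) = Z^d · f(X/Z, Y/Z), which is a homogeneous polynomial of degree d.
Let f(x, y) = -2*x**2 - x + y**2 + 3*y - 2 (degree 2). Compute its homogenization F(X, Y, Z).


F(X, Y, Z) = -2*X**2 - X*Z + Y**2 + 3*Y*Z - 2*Z**2

deg(f) = 2.
Substitute x = X/Z, y = Y/Z into f, then multiply by Z^2.
  monomial -2·x^2·y^0 ↦ -2·X^2·Y^0·Z^0.
  monomial -1·x^1·y^0 ↦ -1·X^1·Y^0·Z^1.
  monomial 1·x^0·y^2 ↦ 1·X^0·Y^2·Z^0.
  monomial 3·x^0·y^1 ↦ 3·X^0·Y^1·Z^1.
  monomial -2·x^0·y^0 ↦ -2·X^0·Y^0·Z^2.
Collecting: F(X, Y, Z) = -2*X**2 - X*Z + Y**2 + 3*Y*Z - 2*Z**2.


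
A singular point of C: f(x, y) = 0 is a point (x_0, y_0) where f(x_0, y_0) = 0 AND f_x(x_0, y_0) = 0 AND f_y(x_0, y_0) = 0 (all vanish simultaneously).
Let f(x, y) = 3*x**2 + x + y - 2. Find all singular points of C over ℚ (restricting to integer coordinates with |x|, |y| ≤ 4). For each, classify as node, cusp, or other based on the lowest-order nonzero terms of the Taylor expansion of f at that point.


No singular points in the scanned grid; C is smooth there.

Compute partial derivatives:
  f_x = 6*x + 1.
  f_y = 1.
f_y = 1 is a nonzero constant, so f_y never vanishes: no point (x, y) can satisfy f = f_x = f_y = 0. In particular no (x, y) ∈ {−4, ..., 4}² is singular; the curve is smooth.


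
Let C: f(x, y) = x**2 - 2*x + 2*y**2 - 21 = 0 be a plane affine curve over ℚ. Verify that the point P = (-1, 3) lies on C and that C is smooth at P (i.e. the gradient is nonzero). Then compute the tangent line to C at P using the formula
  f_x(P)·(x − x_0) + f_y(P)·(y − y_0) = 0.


Tangent line at P: -4*x + 12*y - 40 = 0.

Step 1: f(-1, 3) = 0, so P lies on C.
Step 2: partial derivatives
  f_x(x, y) = 2*x - 2, f_y(x, y) = 4*y.
  f_x(P) = -4, f_y(P) = 12 (gradient nonzero, so P is smooth).
Step 3: tangent line at P: -4·(x − -1) + 12·(y − 3) = 0.
Expanding: -4*x + 12*y - 40 = 0.


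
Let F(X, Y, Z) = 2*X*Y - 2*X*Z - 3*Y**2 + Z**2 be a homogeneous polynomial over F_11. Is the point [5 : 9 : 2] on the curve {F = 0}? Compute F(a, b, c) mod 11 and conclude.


F(5,9,2) ≡ 7 (mod 11); P is NOT on the curve.

Evaluate F(5, 9, 2) term-by-term (mod 11).
  2*X*Y ↦ 2·5·9·1 = 90
  -2*X*Z ↦ -2·5·1·2 = -20
  -3*Y**2 ↦ -3·1·81·1 = -243
  Z**2 ↦ 1·1·1·4 = 4
Sum: F(5, 9, 2) = (90) + (-20) + (-243) + (4) = -169.
Reducing mod 11: -169 ≡ 7 (mod 11).
Since F(a, b, c) ≡ 7 ≠ 0 (mod 11), P does NOT lie on the curve.


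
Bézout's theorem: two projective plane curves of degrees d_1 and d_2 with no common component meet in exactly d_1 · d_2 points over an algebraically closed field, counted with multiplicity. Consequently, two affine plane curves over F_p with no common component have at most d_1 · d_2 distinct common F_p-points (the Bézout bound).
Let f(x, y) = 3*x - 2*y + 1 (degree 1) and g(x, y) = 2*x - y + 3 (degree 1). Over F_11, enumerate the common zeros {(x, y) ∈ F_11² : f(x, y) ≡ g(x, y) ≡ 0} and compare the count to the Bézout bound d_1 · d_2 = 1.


Common zeros: {(6, 4)}; count = 1; Bézout bound = 1.

deg(f) = 1, deg(g) = 1, so Bézout bound = 1.
Scan x ∈ F_11. For each x, list the y ∈ F_11 with f(x, y) ≡ 0 and those with g(x, y) ≡ 0 (mod 11); the common zeros in that column are the intersection.
  x = 0: f ≡ 0 at y ∈ {6}; g ≡ 0 at y ∈ {3}; common: ∅.
  x = 1: f ≡ 0 at y ∈ {2}; g ≡ 0 at y ∈ {5}; common: ∅.
  x = 2: f ≡ 0 at y ∈ {9}; g ≡ 0 at y ∈ {7}; common: ∅.
  x = 3: f ≡ 0 at y ∈ {5}; g ≡ 0 at y ∈ {9}; common: ∅.
  x = 4: f ≡ 0 at y ∈ {1}; g ≡ 0 at y ∈ {0}; common: ∅.
  x = 5: f ≡ 0 at y ∈ {8}; g ≡ 0 at y ∈ {2}; common: ∅.
  x = 6: f ≡ 0 at y ∈ {4}; g ≡ 0 at y ∈ {4}; common: {4}.
  x = 7: f ≡ 0 at y ∈ {0}; g ≡ 0 at y ∈ {6}; common: ∅.
  x = 8: f ≡ 0 at y ∈ {7}; g ≡ 0 at y ∈ {8}; common: ∅.
  x = 9: f ≡ 0 at y ∈ {3}; g ≡ 0 at y ∈ {10}; common: ∅.
  x = 10: f ≡ 0 at y ∈ {10}; g ≡ 0 at y ∈ {1}; common: ∅.
Collecting: common zeros = {(6, 4)}, so the count is 1.
Comparison with the Bézout bound: 1 ≤ 1 = deg(f)·deg(g), as expected for curves with no common component (the bound is attained).


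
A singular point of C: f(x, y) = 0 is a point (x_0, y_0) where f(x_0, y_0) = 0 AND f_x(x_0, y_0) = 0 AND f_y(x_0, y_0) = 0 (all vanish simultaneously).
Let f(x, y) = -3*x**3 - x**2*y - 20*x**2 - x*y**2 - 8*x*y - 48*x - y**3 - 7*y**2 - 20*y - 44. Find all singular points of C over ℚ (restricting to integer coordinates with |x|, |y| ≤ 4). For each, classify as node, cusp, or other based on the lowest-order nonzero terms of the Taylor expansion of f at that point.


Singular points: {(-2, -2)}; classification: cusp.

Compute partial derivatives:
  f_x = -9*x**2 - 2*x*y - 40*x - y**2 - 8*y - 48.
  f_y = -x**2 - 2*x*y - 8*x - 3*y**2 - 14*y - 20.
Scan x_0 ∈ {−4, ..., 4}. For each x_0, f_y(x_0, y) is a polynomial in y; find its integer roots y ∈ {−4, ..., 4}, then test f_x and f at those candidates.
  x = -4: f_y(-4, y) = -3*y**2 - 6*y - 4; no integer root y with |y| ≤ 4.
  x = -3: f_y(-3, y) = -3*y**2 - 8*y - 5; vanishes at y ∈ {-1}. (-3, -1): f_x = -8 ≠ 0.
  x = -2: f_y(-2, y) = -3*y**2 - 10*y - 8; vanishes at y ∈ {-2}. (-2, -2): f_x = 0, f = 0 — SINGULAR.
  x = -1: f_y(-1, y) = -3*y**2 - 12*y - 13; no integer root y with |y| ≤ 4.
  x = 0: f_y(0, y) = -3*y**2 - 14*y - 20; no integer root y with |y| ≤ 4.
  x = 1: f_y(1, y) = -3*y**2 - 16*y - 29; no integer root y with |y| ≤ 4.
  x = 2: f_y(2, y) = -3*y**2 - 18*y - 40; no integer root y with |y| ≤ 4.
  x = 3: f_y(3, y) = -3*y**2 - 20*y - 53; no integer root y with |y| ≤ 4.
  x = 4: f_y(4, y) = -3*y**2 - 22*y - 68; no integer root y with |y| ≤ 4.
Only singular point on the grid: (-2, -2).
Classify: substitute x = -2 + u, y = -2 + v and expand: f = -3*u**3 - u**2*v - u*v**2 - v**3 + v**2.
No constant or linear terms (consistent with a singular point). Quadratic part: v**2. Cubic part: -3*u**3 - u**2*v - u*v**2 - v**3.
The quadratic part v**2 is a perfect square, so there is a single (double) tangent line v = 0, i.e. y = -2. Restricting the cubic part to that line (v = 0) leaves -3*u**3 ≠ 0, so f is not divisible by v and the branch is v² ≈ 3*u**3 to lowest order — this is a cusp.
Classification: cusp.


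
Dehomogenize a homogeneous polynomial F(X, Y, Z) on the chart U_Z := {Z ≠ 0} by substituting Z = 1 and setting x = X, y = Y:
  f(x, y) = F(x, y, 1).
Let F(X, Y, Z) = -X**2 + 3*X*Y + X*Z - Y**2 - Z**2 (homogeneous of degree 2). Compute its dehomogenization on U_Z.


f(x, y) = -x**2 + 3*x*y + x - y**2 - 1

On U_Z we set Z = 1. Each monomial c·X^i·Y^j·Z^k in F becomes c·x^i·y^j·1^k = c·x^i·y^j.
Substituting Z = 1: F(X, Y, 1) = -x**2 + 3*x*y + x - y**2 - 1.
Note: deg(f) ≤ deg(F) = 2; strict inequality happens when F is divisible by Z (lost terms).


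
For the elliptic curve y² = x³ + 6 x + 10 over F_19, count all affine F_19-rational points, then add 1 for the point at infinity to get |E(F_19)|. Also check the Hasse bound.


Affine points = {(1, 6), (1, 13), (2, 7), (2, 12), (3, 6), (3, 13), (8, 0), (10, 5), (10, 14), (11, 1), (11, 18), (12, 9), (12, 10), (13, 9), (13, 10), (14, 8), (14, 11), (15, 6), (15, 13), (17, 3), (17, 16)}; affine count = 21; |E(F_19)| = 22.

Discriminant check: Δ ∝ 4a³ + 27b² = 4·6³ + 27·10² = 4·216 + 27·100 ≡ 11 (mod 19). Nonzero ⇒ E is nonsingular.
For each x ∈ F_19, compute rhs = x³ + 6·x + 10 mod 19, then count y ∈ F_19 with y² ≡ rhs.
  x = 0: rhs = 10, matching y values: none (0 points).
  x = 1: rhs = 17, matching y values: 6, 13 (2 points).
  x = 2: rhs = 11, matching y values: 7, 12 (2 points).
  x = 3: rhs = 17, matching y values: 6, 13 (2 points).
  x = 4: rhs = 3, matching y values: none (0 points).
  x = 5: rhs = 13, matching y values: none (0 points).
  x = 6: rhs = 15, matching y values: none (0 points).
  x = 7: rhs = 15, matching y values: none (0 points).
  x = 8: rhs = 0, matching y values: 0 (1 points).
  x = 9: rhs = 14, matching y values: none (0 points).
  x = 10: rhs = 6, matching y values: 5, 14 (2 points).
  x = 11: rhs = 1, matching y values: 1, 18 (2 points).
  x = 12: rhs = 5, matching y values: 9, 10 (2 points).
  x = 13: rhs = 5, matching y values: 9, 10 (2 points).
  x = 14: rhs = 7, matching y values: 8, 11 (2 points).
  x = 15: rhs = 17, matching y values: 6, 13 (2 points).
  x = 16: rhs = 3, matching y values: none (0 points).
  x = 17: rhs = 9, matching y values: 3, 16 (2 points).
  x = 18: rhs = 3, matching y values: none (0 points).
Total affine count: 21.
Full point count |E(F_19)| = 21 + 1 = 22.
Hasse bound: |22 − (19+1)| = |2| = 2 ≤ 2√19 ≈ 8.7178 ✓.


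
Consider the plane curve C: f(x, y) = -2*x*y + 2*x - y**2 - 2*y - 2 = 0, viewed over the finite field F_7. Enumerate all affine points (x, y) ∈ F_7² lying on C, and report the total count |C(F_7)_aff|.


Affine F_7-points: {(1, 0), (1, 3), (2, 2), (2, 6), (5, 4), (5, 5)}; count = 6.

For each of the 49 pairs (x, y) ∈ F_7², evaluate f(x, y) mod 7. Record the zeros.
  x = 0: [0↦5, 1↦2, 2↦4, 3↦4, 4↦2, 5↦5, 6↦6]  zeros at y ∈ ∅
  x = 1: [0↦0, 1↦2, 2↦2, 3↦0, 4↦3, 5↦4, 6↦3]  zeros at y ∈ {0, 3}
  x = 2: [0↦2, 1↦2, 2↦0, 3↦3, 4↦4, 5↦3, 6↦0]  zeros at y ∈ {2, 6}
  x = 3: [0↦4, 1↦2, 2↦5, 3↦6, 4↦5, 5↦2, 6↦4]  zeros at y ∈ ∅
  x = 4: [0↦6, 1↦2, 2↦3, 3↦2, 4↦6, 5↦1, 6↦1]  zeros at y ∈ ∅
  x = 5: [0↦1, 1↦2, 2↦1, 3↦5, 4↦0, 5↦0, 6↦5]  zeros at y ∈ {4, 5}
  x = 6: [0↦3, 1↦2, 2↦6, 3↦1, 4↦1, 5↦6, 6↦2]  zeros at y ∈ ∅
Collecting zeros: affine points = {(1, 0), (1, 3), (2, 2), (2, 6), (5, 4), (5, 5)}.
Total count |C(F_7)_aff| = 6.


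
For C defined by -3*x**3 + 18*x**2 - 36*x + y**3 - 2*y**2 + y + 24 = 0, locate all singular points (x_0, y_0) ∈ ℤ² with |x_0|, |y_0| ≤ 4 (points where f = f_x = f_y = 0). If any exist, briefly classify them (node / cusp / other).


Singular points: {(2, 1)}; classification: cusp.

Compute partial derivatives:
  f_x = -9*x**2 + 36*x - 36.
  f_y = 3*y**2 - 4*y + 1.
Scan x_0 ∈ {−4, ..., 4}. For each x_0, f_y(x_0, y) is a polynomial in y; find its integer roots y ∈ {−4, ..., 4}, then test f_x and f at those candidates.
  x = -4: f_y(-4, y) = 3*y**2 - 4*y + 1; vanishes at y ∈ {1}. (-4, 1): f_x = -324 ≠ 0.
  x = -3: f_y(-3, y) = 3*y**2 - 4*y + 1; vanishes at y ∈ {1}. (-3, 1): f_x = -225 ≠ 0.
  x = -2: f_y(-2, y) = 3*y**2 - 4*y + 1; vanishes at y ∈ {1}. (-2, 1): f_x = -144 ≠ 0.
  x = -1: f_y(-1, y) = 3*y**2 - 4*y + 1; vanishes at y ∈ {1}. (-1, 1): f_x = -81 ≠ 0.
  x = 0: f_y(0, y) = 3*y**2 - 4*y + 1; vanishes at y ∈ {1}. (0, 1): f_x = -36 ≠ 0.
  x = 1: f_y(1, y) = 3*y**2 - 4*y + 1; vanishes at y ∈ {1}. (1, 1): f_x = -9 ≠ 0.
  x = 2: f_y(2, y) = 3*y**2 - 4*y + 1; vanishes at y ∈ {1}. (2, 1): f_x = 0, f = 0 — SINGULAR.
  x = 3: f_y(3, y) = 3*y**2 - 4*y + 1; vanishes at y ∈ {1}. (3, 1): f_x = -9 ≠ 0.
  x = 4: f_y(4, y) = 3*y**2 - 4*y + 1; vanishes at y ∈ {1}. (4, 1): f_x = -36 ≠ 0.
Only singular point on the grid: (2, 1).
Classify: substitute x = 2 + u, y = 1 + v and expand: f = -3*u**3 + v**3 + v**2.
No constant or linear terms (consistent with a singular point). Quadratic part: v**2. Cubic part: -3*u**3 + v**3.
The quadratic part v**2 is a perfect square, so there is a single (double) tangent line v = 0, i.e. y = 1. Restricting the cubic part to that line (v = 0) leaves -3*u**3 ≠ 0, so f is not divisible by v and the branch is v² ≈ 3*u**3 to lowest order — this is a cusp.
Classification: cusp.


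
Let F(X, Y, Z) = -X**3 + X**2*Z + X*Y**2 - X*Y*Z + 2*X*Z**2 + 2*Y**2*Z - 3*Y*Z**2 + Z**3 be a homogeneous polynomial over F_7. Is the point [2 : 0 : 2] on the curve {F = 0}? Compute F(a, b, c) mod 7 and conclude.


F(2,0,2) ≡ 3 (mod 7); P is NOT on the curve.

Evaluate F(2, 0, 2) term-by-term (mod 7).
  -X**3 ↦ -1·8·1·1 = -8
  X**2*Z ↦ 1·4·1·2 = 8
  X*Y**2 ↦ 1·2·0·1 = 0
  -X*Y*Z ↦ -1·2·0·2 = 0
  2*X*Z**2 ↦ 2·2·1·4 = 16
  2*Y**2*Z ↦ 2·1·0·2 = 0
  -3*Y*Z**2 ↦ -3·1·0·4 = 0
  Z**3 ↦ 1·1·1·8 = 8
Sum: F(2, 0, 2) = (-8) + (8) + (0) + (0) + (16) + (0) + (0) + (8) = 24.
Reducing mod 7: 24 ≡ 3 (mod 7).
Since F(a, b, c) ≡ 3 ≠ 0 (mod 7), P does NOT lie on the curve.


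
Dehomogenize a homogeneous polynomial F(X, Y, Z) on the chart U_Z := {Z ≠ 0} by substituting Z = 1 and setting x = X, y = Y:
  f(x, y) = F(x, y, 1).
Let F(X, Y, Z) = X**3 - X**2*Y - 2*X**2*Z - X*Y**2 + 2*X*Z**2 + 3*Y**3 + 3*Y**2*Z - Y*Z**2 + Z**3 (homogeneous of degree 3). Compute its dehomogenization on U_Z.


f(x, y) = x**3 - x**2*y - 2*x**2 - x*y**2 + 2*x + 3*y**3 + 3*y**2 - y + 1

On U_Z we set Z = 1. Each monomial c·X^i·Y^j·Z^k in F becomes c·x^i·y^j·1^k = c·x^i·y^j.
Substituting Z = 1: F(X, Y, 1) = x**3 - x**2*y - 2*x**2 - x*y**2 + 2*x + 3*y**3 + 3*y**2 - y + 1.
Note: deg(f) ≤ deg(F) = 3; strict inequality happens when F is divisible by Z (lost terms).


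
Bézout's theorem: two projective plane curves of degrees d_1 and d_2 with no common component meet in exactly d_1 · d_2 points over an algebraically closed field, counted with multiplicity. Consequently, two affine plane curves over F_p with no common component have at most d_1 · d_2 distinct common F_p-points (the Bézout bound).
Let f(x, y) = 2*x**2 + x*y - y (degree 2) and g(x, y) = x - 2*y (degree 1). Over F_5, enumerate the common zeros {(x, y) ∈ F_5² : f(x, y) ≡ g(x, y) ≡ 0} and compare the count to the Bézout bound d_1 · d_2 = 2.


Common zeros: {(0, 0)}; count = 1; Bézout bound = 2.

deg(f) = 2, deg(g) = 1, so Bézout bound = 2.
Scan x ∈ F_5. For each x, list the y ∈ F_5 with f(x, y) ≡ 0 and those with g(x, y) ≡ 0 (mod 5); the common zeros in that column are the intersection.
  x = 0: f ≡ 0 at y ∈ {0}; g ≡ 0 at y ∈ {0}; common: {0}.
  x = 1: f ≡ 0 at y ∈ ∅; g ≡ 0 at y ∈ {3}; common: ∅.
  x = 2: f ≡ 0 at y ∈ {2}; g ≡ 0 at y ∈ {1}; common: ∅.
  x = 3: f ≡ 0 at y ∈ {1}; g ≡ 0 at y ∈ {4}; common: ∅.
  x = 4: f ≡ 0 at y ∈ {1}; g ≡ 0 at y ∈ {2}; common: ∅.
Collecting: common zeros = {(0, 0)}, so the count is 1.
Comparison with the Bézout bound: 1 ≤ 2 = deg(f)·deg(g), as expected for curves with no common component (the affine F_5-count falls short of the bound because intersections may lie at infinity, over extension fields, or carry multiplicity).


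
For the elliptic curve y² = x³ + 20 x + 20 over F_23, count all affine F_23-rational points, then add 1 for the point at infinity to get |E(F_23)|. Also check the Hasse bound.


Affine points = {(1, 8), (1, 15), (4, 7), (4, 16), (8, 5), (8, 18), (9, 3), (9, 20), (10, 1), (10, 22), (13, 4), (13, 19), (14, 10), (14, 13), (17, 11), (17, 12), (18, 5), (18, 18), (20, 5), (20, 18), (21, 8), (21, 15)}; affine count = 22; |E(F_23)| = 23.

Discriminant check: Δ ∝ 4a³ + 27b² = 4·20³ + 27·20² = 4·8000 + 27·400 ≡ 20 (mod 23). Nonzero ⇒ E is nonsingular.
For each x ∈ F_23, compute rhs = x³ + 20·x + 20 mod 23, then count y ∈ F_23 with y² ≡ rhs.
  x = 0: rhs = 20, matching y values: none (0 points).
  x = 1: rhs = 18, matching y values: 8, 15 (2 points).
  x = 2: rhs = 22, matching y values: none (0 points).
  x = 3: rhs = 15, matching y values: none (0 points).
  x = 4: rhs = 3, matching y values: 7, 16 (2 points).
  x = 5: rhs = 15, matching y values: none (0 points).
  x = 6: rhs = 11, matching y values: none (0 points).
  x = 7: rhs = 20, matching y values: none (0 points).
  x = 8: rhs = 2, matching y values: 5, 18 (2 points).
  x = 9: rhs = 9, matching y values: 3, 20 (2 points).
  x = 10: rhs = 1, matching y values: 1, 22 (2 points).
  x = 11: rhs = 7, matching y values: none (0 points).
  x = 12: rhs = 10, matching y values: none (0 points).
  x = 13: rhs = 16, matching y values: 4, 19 (2 points).
  x = 14: rhs = 8, matching y values: 10, 13 (2 points).
  x = 15: rhs = 15, matching y values: none (0 points).
  x = 16: rhs = 20, matching y values: none (0 points).
  x = 17: rhs = 6, matching y values: 11, 12 (2 points).
  x = 18: rhs = 2, matching y values: 5, 18 (2 points).
  x = 19: rhs = 14, matching y values: none (0 points).
  x = 20: rhs = 2, matching y values: 5, 18 (2 points).
  x = 21: rhs = 18, matching y values: 8, 15 (2 points).
  x = 22: rhs = 22, matching y values: none (0 points).
Total affine count: 22.
Full point count |E(F_23)| = 22 + 1 = 23.
Hasse bound: |23 − (23+1)| = |-1| = 1 ≤ 2√23 ≈ 9.5917 ✓.


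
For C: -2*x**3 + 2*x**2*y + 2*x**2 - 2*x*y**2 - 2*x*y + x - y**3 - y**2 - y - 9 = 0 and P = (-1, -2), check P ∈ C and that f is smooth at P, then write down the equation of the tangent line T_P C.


Tangent line at P: -5*x - 13*y - 31 = 0.

Step 1: f(-1, -2) = 0, so P lies on C.
Step 2: partial derivatives
  f_x(x, y) = -6*x**2 + 4*x*y + 4*x - 2*y**2 - 2*y + 1, f_y(x, y) = 2*x**2 - 4*x*y - 2*x - 3*y**2 - 2*y - 1.
  f_x(P) = -5, f_y(P) = -13 (gradient nonzero, so P is smooth).
Step 3: tangent line at P: -5·(x − -1) + -13·(y − -2) = 0.
Expanding: -5*x - 13*y - 31 = 0.


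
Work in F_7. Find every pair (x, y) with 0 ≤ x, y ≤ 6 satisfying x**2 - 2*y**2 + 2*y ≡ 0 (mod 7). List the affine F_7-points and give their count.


Affine F_7-points: {(0, 0), (0, 1), (2, 2), (2, 6), (5, 2), (5, 6)}; count = 6.

For each of the 49 pairs (x, y) ∈ F_7², evaluate f(x, y) mod 7. Record the zeros.
  x = 0: [0↦0, 1↦0, 2↦3, 3↦2, 4↦4, 5↦2, 6↦3]  zeros at y ∈ {0, 1}
  x = 1: [0↦1, 1↦1, 2↦4, 3↦3, 4↦5, 5↦3, 6↦4]  zeros at y ∈ ∅
  x = 2: [0↦4, 1↦4, 2↦0, 3↦6, 4↦1, 5↦6, 6↦0]  zeros at y ∈ {2, 6}
  x = 3: [0↦2, 1↦2, 2↦5, 3↦4, 4↦6, 5↦4, 6↦5]  zeros at y ∈ ∅
  x = 4: [0↦2, 1↦2, 2↦5, 3↦4, 4↦6, 5↦4, 6↦5]  zeros at y ∈ ∅
  x = 5: [0↦4, 1↦4, 2↦0, 3↦6, 4↦1, 5↦6, 6↦0]  zeros at y ∈ {2, 6}
  x = 6: [0↦1, 1↦1, 2↦4, 3↦3, 4↦5, 5↦3, 6↦4]  zeros at y ∈ ∅
Collecting zeros: affine points = {(0, 0), (0, 1), (2, 2), (2, 6), (5, 2), (5, 6)}.
Total count |C(F_7)_aff| = 6.


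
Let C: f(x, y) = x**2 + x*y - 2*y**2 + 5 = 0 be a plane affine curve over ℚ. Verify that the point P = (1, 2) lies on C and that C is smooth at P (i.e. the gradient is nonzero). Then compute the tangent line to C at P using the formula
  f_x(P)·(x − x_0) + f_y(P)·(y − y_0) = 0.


Tangent line at P: 4*x - 7*y + 10 = 0.

Step 1: f(1, 2) = 0, so P lies on C.
Step 2: partial derivatives
  f_x(x, y) = 2*x + y, f_y(x, y) = x - 4*y.
  f_x(P) = 4, f_y(P) = -7 (gradient nonzero, so P is smooth).
Step 3: tangent line at P: 4·(x − 1) + -7·(y − 2) = 0.
Expanding: 4*x - 7*y + 10 = 0.


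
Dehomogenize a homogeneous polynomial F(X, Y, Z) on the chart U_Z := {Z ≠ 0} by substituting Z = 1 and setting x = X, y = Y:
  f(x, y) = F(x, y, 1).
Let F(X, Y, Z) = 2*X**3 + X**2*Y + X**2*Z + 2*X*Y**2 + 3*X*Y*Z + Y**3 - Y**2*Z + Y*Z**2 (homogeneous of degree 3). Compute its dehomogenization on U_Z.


f(x, y) = 2*x**3 + x**2*y + x**2 + 2*x*y**2 + 3*x*y + y**3 - y**2 + y

On U_Z we set Z = 1. Each monomial c·X^i·Y^j·Z^k in F becomes c·x^i·y^j·1^k = c·x^i·y^j.
Substituting Z = 1: F(X, Y, 1) = 2*x**3 + x**2*y + x**2 + 2*x*y**2 + 3*x*y + y**3 - y**2 + y.
Note: deg(f) ≤ deg(F) = 3; strict inequality happens when F is divisible by Z (lost terms).


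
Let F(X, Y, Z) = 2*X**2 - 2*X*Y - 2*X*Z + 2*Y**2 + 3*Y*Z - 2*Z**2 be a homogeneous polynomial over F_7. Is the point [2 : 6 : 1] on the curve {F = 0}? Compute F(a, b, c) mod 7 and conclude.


F(2,6,1) ≡ 5 (mod 7); P is NOT on the curve.

Evaluate F(2, 6, 1) term-by-term (mod 7).
  2*X**2 ↦ 2·4·1·1 = 8
  -2*X*Y ↦ -2·2·6·1 = -24
  -2*X*Z ↦ -2·2·1·1 = -4
  2*Y**2 ↦ 2·1·36·1 = 72
  3*Y*Z ↦ 3·1·6·1 = 18
  -2*Z**2 ↦ -2·1·1·1 = -2
Sum: F(2, 6, 1) = (8) + (-24) + (-4) + (72) + (18) + (-2) = 68.
Reducing mod 7: 68 ≡ 5 (mod 7).
Since F(a, b, c) ≡ 5 ≠ 0 (mod 7), P does NOT lie on the curve.
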